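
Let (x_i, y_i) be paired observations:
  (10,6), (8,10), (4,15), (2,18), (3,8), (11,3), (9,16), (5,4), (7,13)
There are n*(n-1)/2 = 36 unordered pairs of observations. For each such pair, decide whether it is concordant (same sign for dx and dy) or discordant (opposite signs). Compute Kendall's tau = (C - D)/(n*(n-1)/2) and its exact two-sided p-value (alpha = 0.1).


Step 1: Enumerate the 36 unordered pairs (i,j) with i<j and classify each by sign(x_j-x_i) * sign(y_j-y_i).
  (1,2):dx=-2,dy=+4->D; (1,3):dx=-6,dy=+9->D; (1,4):dx=-8,dy=+12->D; (1,5):dx=-7,dy=+2->D
  (1,6):dx=+1,dy=-3->D; (1,7):dx=-1,dy=+10->D; (1,8):dx=-5,dy=-2->C; (1,9):dx=-3,dy=+7->D
  (2,3):dx=-4,dy=+5->D; (2,4):dx=-6,dy=+8->D; (2,5):dx=-5,dy=-2->C; (2,6):dx=+3,dy=-7->D
  (2,7):dx=+1,dy=+6->C; (2,8):dx=-3,dy=-6->C; (2,9):dx=-1,dy=+3->D; (3,4):dx=-2,dy=+3->D
  (3,5):dx=-1,dy=-7->C; (3,6):dx=+7,dy=-12->D; (3,7):dx=+5,dy=+1->C; (3,8):dx=+1,dy=-11->D
  (3,9):dx=+3,dy=-2->D; (4,5):dx=+1,dy=-10->D; (4,6):dx=+9,dy=-15->D; (4,7):dx=+7,dy=-2->D
  (4,8):dx=+3,dy=-14->D; (4,9):dx=+5,dy=-5->D; (5,6):dx=+8,dy=-5->D; (5,7):dx=+6,dy=+8->C
  (5,8):dx=+2,dy=-4->D; (5,9):dx=+4,dy=+5->C; (6,7):dx=-2,dy=+13->D; (6,8):dx=-6,dy=+1->D
  (6,9):dx=-4,dy=+10->D; (7,8):dx=-4,dy=-12->C; (7,9):dx=-2,dy=-3->C; (8,9):dx=+2,dy=+9->C
Step 2: C = 11, D = 25, total pairs = 36.
Step 3: tau = (C - D)/(n(n-1)/2) = (11 - 25)/36 = -0.388889.
Step 4: Exact two-sided p-value (enumerate n! = 362880 permutations of y under H0): p = 0.180181.
Step 5: alpha = 0.1. fail to reject H0.

tau_b = -0.3889 (C=11, D=25), p = 0.180181, fail to reject H0.


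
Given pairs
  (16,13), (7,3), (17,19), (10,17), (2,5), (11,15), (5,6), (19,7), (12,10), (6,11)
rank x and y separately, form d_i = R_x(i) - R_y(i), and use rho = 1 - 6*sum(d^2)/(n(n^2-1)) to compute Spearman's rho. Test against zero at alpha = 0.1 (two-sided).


Step 1: Rank x and y separately (midranks; no ties here).
rank(x): 16->8, 7->4, 17->9, 10->5, 2->1, 11->6, 5->2, 19->10, 12->7, 6->3
rank(y): 13->7, 3->1, 19->10, 17->9, 5->2, 15->8, 6->3, 7->4, 10->5, 11->6
Step 2: d_i = R_x(i) - R_y(i); compute d_i^2.
  (8-7)^2=1, (4-1)^2=9, (9-10)^2=1, (5-9)^2=16, (1-2)^2=1, (6-8)^2=4, (2-3)^2=1, (10-4)^2=36, (7-5)^2=4, (3-6)^2=9
sum(d^2) = 82.
Step 3: rho = 1 - 6*82 / (10*(10^2 - 1)) = 1 - 492/990 = 0.503030.
Step 4: Under H0, t = rho * sqrt((n-2)/(1-rho^2)) = 1.6462 ~ t(8).
Step 5: Two-sided p-value from the t-distribution with 8 df = 0.138334.
Step 6: alpha = 0.1. fail to reject H0.

rho = 0.5030, p = 0.138334, fail to reject H0 at alpha = 0.1.


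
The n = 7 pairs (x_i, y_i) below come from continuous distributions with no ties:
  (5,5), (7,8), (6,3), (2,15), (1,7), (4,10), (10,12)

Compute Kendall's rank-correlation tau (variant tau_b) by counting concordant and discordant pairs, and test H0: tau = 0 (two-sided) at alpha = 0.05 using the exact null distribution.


Step 1: Enumerate the 21 unordered pairs (i,j) with i<j and classify each by sign(x_j-x_i) * sign(y_j-y_i).
  (1,2):dx=+2,dy=+3->C; (1,3):dx=+1,dy=-2->D; (1,4):dx=-3,dy=+10->D; (1,5):dx=-4,dy=+2->D
  (1,6):dx=-1,dy=+5->D; (1,7):dx=+5,dy=+7->C; (2,3):dx=-1,dy=-5->C; (2,4):dx=-5,dy=+7->D
  (2,5):dx=-6,dy=-1->C; (2,6):dx=-3,dy=+2->D; (2,7):dx=+3,dy=+4->C; (3,4):dx=-4,dy=+12->D
  (3,5):dx=-5,dy=+4->D; (3,6):dx=-2,dy=+7->D; (3,7):dx=+4,dy=+9->C; (4,5):dx=-1,dy=-8->C
  (4,6):dx=+2,dy=-5->D; (4,7):dx=+8,dy=-3->D; (5,6):dx=+3,dy=+3->C; (5,7):dx=+9,dy=+5->C
  (6,7):dx=+6,dy=+2->C
Step 2: C = 10, D = 11, total pairs = 21.
Step 3: tau = (C - D)/(n(n-1)/2) = (10 - 11)/21 = -0.047619.
Step 4: Exact two-sided p-value (enumerate n! = 5040 permutations of y under H0): p = 1.000000.
Step 5: alpha = 0.05. fail to reject H0.

tau_b = -0.0476 (C=10, D=11), p = 1.000000, fail to reject H0.


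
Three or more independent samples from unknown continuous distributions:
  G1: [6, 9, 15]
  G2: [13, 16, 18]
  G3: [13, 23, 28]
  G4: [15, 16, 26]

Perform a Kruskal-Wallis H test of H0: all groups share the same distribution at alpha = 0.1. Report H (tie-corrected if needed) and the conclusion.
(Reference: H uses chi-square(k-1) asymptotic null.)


Step 1: Combine all N = 12 observations and assign midranks.
sorted (value, group, rank): (6,G1,1), (9,G1,2), (13,G2,3.5), (13,G3,3.5), (15,G1,5.5), (15,G4,5.5), (16,G2,7.5), (16,G4,7.5), (18,G2,9), (23,G3,10), (26,G4,11), (28,G3,12)
Step 2: Sum ranks within each group.
R_1 = 8.5 (n_1 = 3)
R_2 = 20 (n_2 = 3)
R_3 = 25.5 (n_3 = 3)
R_4 = 24 (n_4 = 3)
Step 3: H = 12/(N(N+1)) * sum(R_i^2/n_i) - 3(N+1)
     = 12/(12*13) * (8.5^2/3 + 20^2/3 + 25.5^2/3 + 24^2/3) - 3*13
     = 0.076923 * 566.167 - 39
     = 4.551282.
Step 4: Ties present; correction factor C = 1 - 18/(12^3 - 12) = 0.989510. Corrected H = 4.551282 / 0.989510 = 4.599529.
Step 5: Under H0, H ~ chi^2(3); p-value = 0.203583.
Step 6: alpha = 0.1. fail to reject H0.

H = 4.5995, df = 3, p = 0.203583, fail to reject H0.


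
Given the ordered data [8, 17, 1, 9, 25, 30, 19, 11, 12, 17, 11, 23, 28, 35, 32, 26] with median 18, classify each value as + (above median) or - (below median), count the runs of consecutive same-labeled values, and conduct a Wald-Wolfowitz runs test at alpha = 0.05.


Step 1: Compute median = 18; label A = above, B = below.
Labels in order: BBBBAAABBBBAAAAA  (n_A = 8, n_B = 8)
Step 2: Count runs R = 4.
Step 3: Under H0 (random ordering), E[R] = 2*n_A*n_B/(n_A+n_B) + 1 = 2*8*8/16 + 1 = 9.0000.
        Var[R] = 2*n_A*n_B*(2*n_A*n_B - n_A - n_B) / ((n_A+n_B)^2 * (n_A+n_B-1)) = 14336/3840 = 3.7333.
        SD[R] = 1.9322.
Step 4: Continuity-corrected z = (R + 0.5 - E[R]) / SD[R] = (4 + 0.5 - 9.0000) / 1.9322 = -2.3290.
Step 5: Two-sided p-value via normal approximation = 2*(1 - Phi(|z|)) = 0.019861.
Step 6: alpha = 0.05. reject H0.

R = 4, z = -2.3290, p = 0.019861, reject H0.


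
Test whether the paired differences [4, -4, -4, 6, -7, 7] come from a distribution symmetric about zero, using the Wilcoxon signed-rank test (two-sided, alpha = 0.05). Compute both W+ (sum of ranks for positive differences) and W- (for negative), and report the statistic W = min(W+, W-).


Step 1: Drop any zero differences (none here) and take |d_i|.
|d| = [4, 4, 4, 6, 7, 7]
Step 2: Midrank |d_i| (ties get averaged ranks).
ranks: |4|->2, |4|->2, |4|->2, |6|->4, |7|->5.5, |7|->5.5
Step 3: Attach original signs; sum ranks with positive sign and with negative sign.
W+ = 2 + 4 + 5.5 = 11.5
W- = 2 + 2 + 5.5 = 9.5
(Check: W+ + W- = 21 should equal n(n+1)/2 = 21.)
Step 4: Test statistic W = min(W+, W-) = 9.5.
Step 5: Ties in |d|, so use the tie-corrected normal approximation.
        E[W] = n(n+1)/4 = 6*7/4 = 10.5.
        Tie groups: |d|=4 (t=3), |d|=7 (t=2); sum(t^3 - t) = 30.
        Var[W] = n(n+1)(2n+1)/24 - sum(t^3-t)/48 = 546/24 - 30/48 = 22.125.
        z = (W - E[W]) / sqrt(Var[W]) = (9.5 - 10.5) / 4.7037 = -0.2126.
        Two-sided p = 2*Phi(z) = 0.831641.
Step 6: alpha = 0.05. fail to reject H0.

W+ = 11.5, W- = 9.5, W = min = 9.5, p = 0.831641, fail to reject H0.


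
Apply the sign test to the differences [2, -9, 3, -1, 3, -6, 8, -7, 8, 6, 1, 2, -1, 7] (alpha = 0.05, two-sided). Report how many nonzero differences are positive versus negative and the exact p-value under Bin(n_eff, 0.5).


Step 1: Discard zero differences. Original n = 14; n_eff = number of nonzero differences = 14.
Nonzero differences (with sign): +2, -9, +3, -1, +3, -6, +8, -7, +8, +6, +1, +2, -1, +7
Step 2: Count signs: positive = 9, negative = 5.
Step 3: Under H0: P(positive) = 0.5, so the number of positives S ~ Bin(14, 0.5).
Step 4: Two-sided exact p-value = sum of Bin(14,0.5) probabilities at or below the observed probability = 0.423950.
Step 5: alpha = 0.05. fail to reject H0.

n_eff = 14, pos = 9, neg = 5, p = 0.423950, fail to reject H0.


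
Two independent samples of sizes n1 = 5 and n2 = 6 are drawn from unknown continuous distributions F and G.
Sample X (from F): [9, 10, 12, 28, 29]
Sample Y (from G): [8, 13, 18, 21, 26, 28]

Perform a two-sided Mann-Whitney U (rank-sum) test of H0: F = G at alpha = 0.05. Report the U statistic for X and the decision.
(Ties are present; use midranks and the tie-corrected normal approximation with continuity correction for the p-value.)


Step 1: Combine and sort all 11 observations; assign midranks.
sorted (value, group): (8,Y), (9,X), (10,X), (12,X), (13,Y), (18,Y), (21,Y), (26,Y), (28,X), (28,Y), (29,X)
ranks: 8->1, 9->2, 10->3, 12->4, 13->5, 18->6, 21->7, 26->8, 28->9.5, 28->9.5, 29->11
Step 2: Rank sum for X: R1 = 2 + 3 + 4 + 9.5 + 11 = 29.5.
Step 3: U_X = R1 - n1(n1+1)/2 = 29.5 - 5*6/2 = 29.5 - 15 = 14.5.
       U_Y = n1*n2 - U_X = 30 - 14.5 = 15.5.
Step 4: Ties are present, so use the tie-corrected normal approximation (with continuity correction) for the p-value.
Step 5: p-value = 1.000000; compare to alpha = 0.05. fail to reject H0.

U_X = 14.5, p = 1.000000, fail to reject H0 at alpha = 0.05.


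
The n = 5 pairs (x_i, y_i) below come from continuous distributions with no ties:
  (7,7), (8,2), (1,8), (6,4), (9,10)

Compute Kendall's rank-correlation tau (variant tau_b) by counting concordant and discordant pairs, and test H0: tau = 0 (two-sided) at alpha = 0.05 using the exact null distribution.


Step 1: Enumerate the 10 unordered pairs (i,j) with i<j and classify each by sign(x_j-x_i) * sign(y_j-y_i).
  (1,2):dx=+1,dy=-5->D; (1,3):dx=-6,dy=+1->D; (1,4):dx=-1,dy=-3->C; (1,5):dx=+2,dy=+3->C
  (2,3):dx=-7,dy=+6->D; (2,4):dx=-2,dy=+2->D; (2,5):dx=+1,dy=+8->C; (3,4):dx=+5,dy=-4->D
  (3,5):dx=+8,dy=+2->C; (4,5):dx=+3,dy=+6->C
Step 2: C = 5, D = 5, total pairs = 10.
Step 3: tau = (C - D)/(n(n-1)/2) = (5 - 5)/10 = 0.000000.
Step 4: Exact two-sided p-value (enumerate n! = 120 permutations of y under H0): p = 1.000000.
Step 5: alpha = 0.05. fail to reject H0.

tau_b = 0.0000 (C=5, D=5), p = 1.000000, fail to reject H0.


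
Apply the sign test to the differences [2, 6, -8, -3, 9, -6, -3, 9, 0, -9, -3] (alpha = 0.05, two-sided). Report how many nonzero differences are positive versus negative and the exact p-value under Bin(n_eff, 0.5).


Step 1: Discard zero differences. Original n = 11; n_eff = number of nonzero differences = 10.
Nonzero differences (with sign): +2, +6, -8, -3, +9, -6, -3, +9, -9, -3
Step 2: Count signs: positive = 4, negative = 6.
Step 3: Under H0: P(positive) = 0.5, so the number of positives S ~ Bin(10, 0.5).
Step 4: Two-sided exact p-value = sum of Bin(10,0.5) probabilities at or below the observed probability = 0.753906.
Step 5: alpha = 0.05. fail to reject H0.

n_eff = 10, pos = 4, neg = 6, p = 0.753906, fail to reject H0.


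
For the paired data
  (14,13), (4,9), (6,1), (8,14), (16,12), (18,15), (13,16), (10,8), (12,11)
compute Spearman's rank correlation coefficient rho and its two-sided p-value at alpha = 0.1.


Step 1: Rank x and y separately (midranks; no ties here).
rank(x): 14->7, 4->1, 6->2, 8->3, 16->8, 18->9, 13->6, 10->4, 12->5
rank(y): 13->6, 9->3, 1->1, 14->7, 12->5, 15->8, 16->9, 8->2, 11->4
Step 2: d_i = R_x(i) - R_y(i); compute d_i^2.
  (7-6)^2=1, (1-3)^2=4, (2-1)^2=1, (3-7)^2=16, (8-5)^2=9, (9-8)^2=1, (6-9)^2=9, (4-2)^2=4, (5-4)^2=1
sum(d^2) = 46.
Step 3: rho = 1 - 6*46 / (9*(9^2 - 1)) = 1 - 276/720 = 0.616667.
Step 4: Under H0, t = rho * sqrt((n-2)/(1-rho^2)) = 2.0725 ~ t(7).
Step 5: Two-sided p-value from the t-distribution with 7 df = 0.076929.
Step 6: alpha = 0.1. reject H0.

rho = 0.6167, p = 0.076929, reject H0 at alpha = 0.1.


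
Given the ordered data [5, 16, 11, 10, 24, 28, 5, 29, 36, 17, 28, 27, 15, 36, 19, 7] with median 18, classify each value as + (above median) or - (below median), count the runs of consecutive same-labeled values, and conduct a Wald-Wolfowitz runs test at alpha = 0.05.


Step 1: Compute median = 18; label A = above, B = below.
Labels in order: BBBBAABAABAABAAB  (n_A = 8, n_B = 8)
Step 2: Count runs R = 9.
Step 3: Under H0 (random ordering), E[R] = 2*n_A*n_B/(n_A+n_B) + 1 = 2*8*8/16 + 1 = 9.0000.
        Var[R] = 2*n_A*n_B*(2*n_A*n_B - n_A - n_B) / ((n_A+n_B)^2 * (n_A+n_B-1)) = 14336/3840 = 3.7333.
        SD[R] = 1.9322.
Step 4: R = E[R], so z = 0 with no continuity correction.
Step 5: Two-sided p-value via normal approximation = 2*(1 - Phi(|z|)) = 1.000000.
Step 6: alpha = 0.05. fail to reject H0.

R = 9, z = 0.0000, p = 1.000000, fail to reject H0.


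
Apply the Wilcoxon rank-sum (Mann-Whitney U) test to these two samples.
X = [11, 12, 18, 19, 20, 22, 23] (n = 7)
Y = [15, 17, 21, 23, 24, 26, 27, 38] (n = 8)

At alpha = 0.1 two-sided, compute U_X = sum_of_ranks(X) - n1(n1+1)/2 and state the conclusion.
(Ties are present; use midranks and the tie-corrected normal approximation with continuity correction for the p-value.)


Step 1: Combine and sort all 15 observations; assign midranks.
sorted (value, group): (11,X), (12,X), (15,Y), (17,Y), (18,X), (19,X), (20,X), (21,Y), (22,X), (23,X), (23,Y), (24,Y), (26,Y), (27,Y), (38,Y)
ranks: 11->1, 12->2, 15->3, 17->4, 18->5, 19->6, 20->7, 21->8, 22->9, 23->10.5, 23->10.5, 24->12, 26->13, 27->14, 38->15
Step 2: Rank sum for X: R1 = 1 + 2 + 5 + 6 + 7 + 9 + 10.5 = 40.5.
Step 3: U_X = R1 - n1(n1+1)/2 = 40.5 - 7*8/2 = 40.5 - 28 = 12.5.
       U_Y = n1*n2 - U_X = 56 - 12.5 = 43.5.
Step 4: Ties are present, so use the tie-corrected normal approximation (with continuity correction) for the p-value.
Step 5: p-value = 0.082305; compare to alpha = 0.1. reject H0.

U_X = 12.5, p = 0.082305, reject H0 at alpha = 0.1.


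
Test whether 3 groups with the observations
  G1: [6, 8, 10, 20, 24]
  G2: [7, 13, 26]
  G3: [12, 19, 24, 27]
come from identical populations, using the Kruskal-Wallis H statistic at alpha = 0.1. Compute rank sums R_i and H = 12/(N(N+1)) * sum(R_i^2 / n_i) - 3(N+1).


Step 1: Combine all N = 12 observations and assign midranks.
sorted (value, group, rank): (6,G1,1), (7,G2,2), (8,G1,3), (10,G1,4), (12,G3,5), (13,G2,6), (19,G3,7), (20,G1,8), (24,G1,9.5), (24,G3,9.5), (26,G2,11), (27,G3,12)
Step 2: Sum ranks within each group.
R_1 = 25.5 (n_1 = 5)
R_2 = 19 (n_2 = 3)
R_3 = 33.5 (n_3 = 4)
Step 3: H = 12/(N(N+1)) * sum(R_i^2/n_i) - 3(N+1)
     = 12/(12*13) * (25.5^2/5 + 19^2/3 + 33.5^2/4) - 3*13
     = 0.076923 * 530.946 - 39
     = 1.841987.
Step 4: Ties present; correction factor C = 1 - 6/(12^3 - 12) = 0.996503. Corrected H = 1.841987 / 0.996503 = 1.848450.
Step 5: Under H0, H ~ chi^2(2); p-value = 0.396839.
Step 6: alpha = 0.1. fail to reject H0.

H = 1.8485, df = 2, p = 0.396839, fail to reject H0.


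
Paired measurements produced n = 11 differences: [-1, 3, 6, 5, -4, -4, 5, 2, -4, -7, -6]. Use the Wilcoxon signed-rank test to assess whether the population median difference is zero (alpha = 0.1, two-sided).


Step 1: Drop any zero differences (none here) and take |d_i|.
|d| = [1, 3, 6, 5, 4, 4, 5, 2, 4, 7, 6]
Step 2: Midrank |d_i| (ties get averaged ranks).
ranks: |1|->1, |3|->3, |6|->9.5, |5|->7.5, |4|->5, |4|->5, |5|->7.5, |2|->2, |4|->5, |7|->11, |6|->9.5
Step 3: Attach original signs; sum ranks with positive sign and with negative sign.
W+ = 3 + 9.5 + 7.5 + 7.5 + 2 = 29.5
W- = 1 + 5 + 5 + 5 + 11 + 9.5 = 36.5
(Check: W+ + W- = 66 should equal n(n+1)/2 = 66.)
Step 4: Test statistic W = min(W+, W-) = 29.5.
Step 5: Ties in |d|, so use the tie-corrected normal approximation.
        E[W] = n(n+1)/4 = 11*12/4 = 33.
        Tie groups: |d|=4 (t=3), |d|=5 (t=2), |d|=6 (t=2); sum(t^3 - t) = 36.
        Var[W] = n(n+1)(2n+1)/24 - sum(t^3-t)/48 = 3036/24 - 36/48 = 125.75.
        z = (W - E[W]) / sqrt(Var[W]) = (29.5 - 33) / 11.2138 = -0.3121.
        Two-sided p = 2*Phi(z) = 0.754953.
Step 6: alpha = 0.1. fail to reject H0.

W+ = 29.5, W- = 36.5, W = min = 29.5, p = 0.754953, fail to reject H0.


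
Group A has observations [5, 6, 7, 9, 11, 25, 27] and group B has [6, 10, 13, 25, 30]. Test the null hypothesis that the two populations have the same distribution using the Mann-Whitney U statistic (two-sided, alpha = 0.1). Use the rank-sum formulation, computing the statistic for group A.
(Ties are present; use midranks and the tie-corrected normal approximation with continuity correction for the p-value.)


Step 1: Combine and sort all 12 observations; assign midranks.
sorted (value, group): (5,X), (6,X), (6,Y), (7,X), (9,X), (10,Y), (11,X), (13,Y), (25,X), (25,Y), (27,X), (30,Y)
ranks: 5->1, 6->2.5, 6->2.5, 7->4, 9->5, 10->6, 11->7, 13->8, 25->9.5, 25->9.5, 27->11, 30->12
Step 2: Rank sum for X: R1 = 1 + 2.5 + 4 + 5 + 7 + 9.5 + 11 = 40.
Step 3: U_X = R1 - n1(n1+1)/2 = 40 - 7*8/2 = 40 - 28 = 12.
       U_Y = n1*n2 - U_X = 35 - 12 = 23.
Step 4: Ties are present, so use the tie-corrected normal approximation (with continuity correction) for the p-value.
Step 5: p-value = 0.415157; compare to alpha = 0.1. fail to reject H0.

U_X = 12, p = 0.415157, fail to reject H0 at alpha = 0.1.


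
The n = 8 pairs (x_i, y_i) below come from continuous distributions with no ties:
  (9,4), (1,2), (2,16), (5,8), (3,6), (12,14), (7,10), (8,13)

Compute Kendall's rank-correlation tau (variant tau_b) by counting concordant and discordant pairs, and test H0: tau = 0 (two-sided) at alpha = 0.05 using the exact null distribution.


Step 1: Enumerate the 28 unordered pairs (i,j) with i<j and classify each by sign(x_j-x_i) * sign(y_j-y_i).
  (1,2):dx=-8,dy=-2->C; (1,3):dx=-7,dy=+12->D; (1,4):dx=-4,dy=+4->D; (1,5):dx=-6,dy=+2->D
  (1,6):dx=+3,dy=+10->C; (1,7):dx=-2,dy=+6->D; (1,8):dx=-1,dy=+9->D; (2,3):dx=+1,dy=+14->C
  (2,4):dx=+4,dy=+6->C; (2,5):dx=+2,dy=+4->C; (2,6):dx=+11,dy=+12->C; (2,7):dx=+6,dy=+8->C
  (2,8):dx=+7,dy=+11->C; (3,4):dx=+3,dy=-8->D; (3,5):dx=+1,dy=-10->D; (3,6):dx=+10,dy=-2->D
  (3,7):dx=+5,dy=-6->D; (3,8):dx=+6,dy=-3->D; (4,5):dx=-2,dy=-2->C; (4,6):dx=+7,dy=+6->C
  (4,7):dx=+2,dy=+2->C; (4,8):dx=+3,dy=+5->C; (5,6):dx=+9,dy=+8->C; (5,7):dx=+4,dy=+4->C
  (5,8):dx=+5,dy=+7->C; (6,7):dx=-5,dy=-4->C; (6,8):dx=-4,dy=-1->C; (7,8):dx=+1,dy=+3->C
Step 2: C = 18, D = 10, total pairs = 28.
Step 3: tau = (C - D)/(n(n-1)/2) = (18 - 10)/28 = 0.285714.
Step 4: Exact two-sided p-value (enumerate n! = 40320 permutations of y under H0): p = 0.398760.
Step 5: alpha = 0.05. fail to reject H0.

tau_b = 0.2857 (C=18, D=10), p = 0.398760, fail to reject H0.


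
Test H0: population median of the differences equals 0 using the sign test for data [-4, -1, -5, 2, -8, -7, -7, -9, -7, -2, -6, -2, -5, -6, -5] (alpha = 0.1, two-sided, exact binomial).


Step 1: Discard zero differences. Original n = 15; n_eff = number of nonzero differences = 15.
Nonzero differences (with sign): -4, -1, -5, +2, -8, -7, -7, -9, -7, -2, -6, -2, -5, -6, -5
Step 2: Count signs: positive = 1, negative = 14.
Step 3: Under H0: P(positive) = 0.5, so the number of positives S ~ Bin(15, 0.5).
Step 4: Two-sided exact p-value = sum of Bin(15,0.5) probabilities at or below the observed probability = 0.000977.
Step 5: alpha = 0.1. reject H0.

n_eff = 15, pos = 1, neg = 14, p = 0.000977, reject H0.


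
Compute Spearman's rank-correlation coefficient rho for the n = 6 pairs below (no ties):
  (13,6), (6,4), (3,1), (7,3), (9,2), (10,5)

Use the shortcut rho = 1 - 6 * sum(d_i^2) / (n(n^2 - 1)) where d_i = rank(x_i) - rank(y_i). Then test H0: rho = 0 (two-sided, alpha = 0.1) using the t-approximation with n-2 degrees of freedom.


Step 1: Rank x and y separately (midranks; no ties here).
rank(x): 13->6, 6->2, 3->1, 7->3, 9->4, 10->5
rank(y): 6->6, 4->4, 1->1, 3->3, 2->2, 5->5
Step 2: d_i = R_x(i) - R_y(i); compute d_i^2.
  (6-6)^2=0, (2-4)^2=4, (1-1)^2=0, (3-3)^2=0, (4-2)^2=4, (5-5)^2=0
sum(d^2) = 8.
Step 3: rho = 1 - 6*8 / (6*(6^2 - 1)) = 1 - 48/210 = 0.771429.
Step 4: Under H0, t = rho * sqrt((n-2)/(1-rho^2)) = 2.4247 ~ t(4).
Step 5: Two-sided p-value from the t-distribution with 4 df = 0.072397.
Step 6: alpha = 0.1. reject H0.

rho = 0.7714, p = 0.072397, reject H0 at alpha = 0.1.


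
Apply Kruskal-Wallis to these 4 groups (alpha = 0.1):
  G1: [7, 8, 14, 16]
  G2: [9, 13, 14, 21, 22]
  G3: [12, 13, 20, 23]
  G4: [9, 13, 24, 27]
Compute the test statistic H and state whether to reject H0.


Step 1: Combine all N = 17 observations and assign midranks.
sorted (value, group, rank): (7,G1,1), (8,G1,2), (9,G2,3.5), (9,G4,3.5), (12,G3,5), (13,G2,7), (13,G3,7), (13,G4,7), (14,G1,9.5), (14,G2,9.5), (16,G1,11), (20,G3,12), (21,G2,13), (22,G2,14), (23,G3,15), (24,G4,16), (27,G4,17)
Step 2: Sum ranks within each group.
R_1 = 23.5 (n_1 = 4)
R_2 = 47 (n_2 = 5)
R_3 = 39 (n_3 = 4)
R_4 = 43.5 (n_4 = 4)
Step 3: H = 12/(N(N+1)) * sum(R_i^2/n_i) - 3(N+1)
     = 12/(17*18) * (23.5^2/4 + 47^2/5 + 39^2/4 + 43.5^2/4) - 3*18
     = 0.039216 * 1433.17 - 54
     = 2.202941.
Step 4: Ties present; correction factor C = 1 - 36/(17^3 - 17) = 0.992647. Corrected H = 2.202941 / 0.992647 = 2.219259.
Step 5: Under H0, H ~ chi^2(3); p-value = 0.528165.
Step 6: alpha = 0.1. fail to reject H0.

H = 2.2193, df = 3, p = 0.528165, fail to reject H0.


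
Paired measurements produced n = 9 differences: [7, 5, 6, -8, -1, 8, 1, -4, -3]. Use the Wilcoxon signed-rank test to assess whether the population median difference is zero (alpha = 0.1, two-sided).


Step 1: Drop any zero differences (none here) and take |d_i|.
|d| = [7, 5, 6, 8, 1, 8, 1, 4, 3]
Step 2: Midrank |d_i| (ties get averaged ranks).
ranks: |7|->7, |5|->5, |6|->6, |8|->8.5, |1|->1.5, |8|->8.5, |1|->1.5, |4|->4, |3|->3
Step 3: Attach original signs; sum ranks with positive sign and with negative sign.
W+ = 7 + 5 + 6 + 8.5 + 1.5 = 28
W- = 8.5 + 1.5 + 4 + 3 = 17
(Check: W+ + W- = 45 should equal n(n+1)/2 = 45.)
Step 4: Test statistic W = min(W+, W-) = 17.
Step 5: Ties in |d|, so use the tie-corrected normal approximation.
        E[W] = n(n+1)/4 = 9*10/4 = 22.5.
        Tie groups: |d|=1 (t=2), |d|=8 (t=2); sum(t^3 - t) = 12.
        Var[W] = n(n+1)(2n+1)/24 - sum(t^3-t)/48 = 1710/24 - 12/48 = 71.
        z = (W - E[W]) / sqrt(Var[W]) = (17 - 22.5) / 8.4261 = -0.6527.
        Two-sided p = 2*Phi(z) = 0.513930.
Step 6: alpha = 0.1. fail to reject H0.

W+ = 28, W- = 17, W = min = 17, p = 0.513930, fail to reject H0.


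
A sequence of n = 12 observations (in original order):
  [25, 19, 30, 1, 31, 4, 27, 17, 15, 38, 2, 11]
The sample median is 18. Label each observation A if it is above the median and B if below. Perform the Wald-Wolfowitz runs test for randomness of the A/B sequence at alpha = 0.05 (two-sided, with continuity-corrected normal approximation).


Step 1: Compute median = 18; label A = above, B = below.
Labels in order: AAABABABBABB  (n_A = 6, n_B = 6)
Step 2: Count runs R = 8.
Step 3: Under H0 (random ordering), E[R] = 2*n_A*n_B/(n_A+n_B) + 1 = 2*6*6/12 + 1 = 7.0000.
        Var[R] = 2*n_A*n_B*(2*n_A*n_B - n_A - n_B) / ((n_A+n_B)^2 * (n_A+n_B-1)) = 4320/1584 = 2.7273.
        SD[R] = 1.6514.
Step 4: Continuity-corrected z = (R - 0.5 - E[R]) / SD[R] = (8 - 0.5 - 7.0000) / 1.6514 = 0.3028.
Step 5: Two-sided p-value via normal approximation = 2*(1 - Phi(|z|)) = 0.762069.
Step 6: alpha = 0.05. fail to reject H0.

R = 8, z = 0.3028, p = 0.762069, fail to reject H0.


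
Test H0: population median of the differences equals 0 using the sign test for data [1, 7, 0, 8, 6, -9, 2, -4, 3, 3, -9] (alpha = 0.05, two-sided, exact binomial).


Step 1: Discard zero differences. Original n = 11; n_eff = number of nonzero differences = 10.
Nonzero differences (with sign): +1, +7, +8, +6, -9, +2, -4, +3, +3, -9
Step 2: Count signs: positive = 7, negative = 3.
Step 3: Under H0: P(positive) = 0.5, so the number of positives S ~ Bin(10, 0.5).
Step 4: Two-sided exact p-value = sum of Bin(10,0.5) probabilities at or below the observed probability = 0.343750.
Step 5: alpha = 0.05. fail to reject H0.

n_eff = 10, pos = 7, neg = 3, p = 0.343750, fail to reject H0.


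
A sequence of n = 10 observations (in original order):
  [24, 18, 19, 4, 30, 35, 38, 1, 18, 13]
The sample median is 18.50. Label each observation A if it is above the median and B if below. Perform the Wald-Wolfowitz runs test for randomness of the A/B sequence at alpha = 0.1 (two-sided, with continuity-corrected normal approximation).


Step 1: Compute median = 18.50; label A = above, B = below.
Labels in order: ABABAAABBB  (n_A = 5, n_B = 5)
Step 2: Count runs R = 6.
Step 3: Under H0 (random ordering), E[R] = 2*n_A*n_B/(n_A+n_B) + 1 = 2*5*5/10 + 1 = 6.0000.
        Var[R] = 2*n_A*n_B*(2*n_A*n_B - n_A - n_B) / ((n_A+n_B)^2 * (n_A+n_B-1)) = 2000/900 = 2.2222.
        SD[R] = 1.4907.
Step 4: R = E[R], so z = 0 with no continuity correction.
Step 5: Two-sided p-value via normal approximation = 2*(1 - Phi(|z|)) = 1.000000.
Step 6: alpha = 0.1. fail to reject H0.

R = 6, z = 0.0000, p = 1.000000, fail to reject H0.


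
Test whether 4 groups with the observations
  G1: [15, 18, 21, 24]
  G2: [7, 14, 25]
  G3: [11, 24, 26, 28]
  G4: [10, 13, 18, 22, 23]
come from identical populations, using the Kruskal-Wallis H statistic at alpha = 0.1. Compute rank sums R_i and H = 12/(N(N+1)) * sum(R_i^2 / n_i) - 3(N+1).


Step 1: Combine all N = 16 observations and assign midranks.
sorted (value, group, rank): (7,G2,1), (10,G4,2), (11,G3,3), (13,G4,4), (14,G2,5), (15,G1,6), (18,G1,7.5), (18,G4,7.5), (21,G1,9), (22,G4,10), (23,G4,11), (24,G1,12.5), (24,G3,12.5), (25,G2,14), (26,G3,15), (28,G3,16)
Step 2: Sum ranks within each group.
R_1 = 35 (n_1 = 4)
R_2 = 20 (n_2 = 3)
R_3 = 46.5 (n_3 = 4)
R_4 = 34.5 (n_4 = 5)
Step 3: H = 12/(N(N+1)) * sum(R_i^2/n_i) - 3(N+1)
     = 12/(16*17) * (35^2/4 + 20^2/3 + 46.5^2/4 + 34.5^2/5) - 3*17
     = 0.044118 * 1218.2 - 51
     = 2.743934.
Step 4: Ties present; correction factor C = 1 - 12/(16^3 - 16) = 0.997059. Corrected H = 2.743934 / 0.997059 = 2.752028.
Step 5: Under H0, H ~ chi^2(3); p-value = 0.431458.
Step 6: alpha = 0.1. fail to reject H0.

H = 2.7520, df = 3, p = 0.431458, fail to reject H0.


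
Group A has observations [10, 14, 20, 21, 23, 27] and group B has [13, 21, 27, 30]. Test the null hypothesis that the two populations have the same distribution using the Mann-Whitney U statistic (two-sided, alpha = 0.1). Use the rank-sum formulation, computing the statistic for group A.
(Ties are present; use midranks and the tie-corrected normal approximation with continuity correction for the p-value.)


Step 1: Combine and sort all 10 observations; assign midranks.
sorted (value, group): (10,X), (13,Y), (14,X), (20,X), (21,X), (21,Y), (23,X), (27,X), (27,Y), (30,Y)
ranks: 10->1, 13->2, 14->3, 20->4, 21->5.5, 21->5.5, 23->7, 27->8.5, 27->8.5, 30->10
Step 2: Rank sum for X: R1 = 1 + 3 + 4 + 5.5 + 7 + 8.5 = 29.
Step 3: U_X = R1 - n1(n1+1)/2 = 29 - 6*7/2 = 29 - 21 = 8.
       U_Y = n1*n2 - U_X = 24 - 8 = 16.
Step 4: Ties are present, so use the tie-corrected normal approximation (with continuity correction) for the p-value.
Step 5: p-value = 0.452793; compare to alpha = 0.1. fail to reject H0.

U_X = 8, p = 0.452793, fail to reject H0 at alpha = 0.1.


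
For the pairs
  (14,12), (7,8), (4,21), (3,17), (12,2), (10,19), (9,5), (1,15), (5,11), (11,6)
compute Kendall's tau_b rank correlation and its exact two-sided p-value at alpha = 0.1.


Step 1: Enumerate the 45 unordered pairs (i,j) with i<j and classify each by sign(x_j-x_i) * sign(y_j-y_i).
  (1,2):dx=-7,dy=-4->C; (1,3):dx=-10,dy=+9->D; (1,4):dx=-11,dy=+5->D; (1,5):dx=-2,dy=-10->C
  (1,6):dx=-4,dy=+7->D; (1,7):dx=-5,dy=-7->C; (1,8):dx=-13,dy=+3->D; (1,9):dx=-9,dy=-1->C
  (1,10):dx=-3,dy=-6->C; (2,3):dx=-3,dy=+13->D; (2,4):dx=-4,dy=+9->D; (2,5):dx=+5,dy=-6->D
  (2,6):dx=+3,dy=+11->C; (2,7):dx=+2,dy=-3->D; (2,8):dx=-6,dy=+7->D; (2,9):dx=-2,dy=+3->D
  (2,10):dx=+4,dy=-2->D; (3,4):dx=-1,dy=-4->C; (3,5):dx=+8,dy=-19->D; (3,6):dx=+6,dy=-2->D
  (3,7):dx=+5,dy=-16->D; (3,8):dx=-3,dy=-6->C; (3,9):dx=+1,dy=-10->D; (3,10):dx=+7,dy=-15->D
  (4,5):dx=+9,dy=-15->D; (4,6):dx=+7,dy=+2->C; (4,7):dx=+6,dy=-12->D; (4,8):dx=-2,dy=-2->C
  (4,9):dx=+2,dy=-6->D; (4,10):dx=+8,dy=-11->D; (5,6):dx=-2,dy=+17->D; (5,7):dx=-3,dy=+3->D
  (5,8):dx=-11,dy=+13->D; (5,9):dx=-7,dy=+9->D; (5,10):dx=-1,dy=+4->D; (6,7):dx=-1,dy=-14->C
  (6,8):dx=-9,dy=-4->C; (6,9):dx=-5,dy=-8->C; (6,10):dx=+1,dy=-13->D; (7,8):dx=-8,dy=+10->D
  (7,9):dx=-4,dy=+6->D; (7,10):dx=+2,dy=+1->C; (8,9):dx=+4,dy=-4->D; (8,10):dx=+10,dy=-9->D
  (9,10):dx=+6,dy=-5->D
Step 2: C = 14, D = 31, total pairs = 45.
Step 3: tau = (C - D)/(n(n-1)/2) = (14 - 31)/45 = -0.377778.
Step 4: Exact two-sided p-value (enumerate n! = 3628800 permutations of y under H0): p = 0.155742.
Step 5: alpha = 0.1. fail to reject H0.

tau_b = -0.3778 (C=14, D=31), p = 0.155742, fail to reject H0.


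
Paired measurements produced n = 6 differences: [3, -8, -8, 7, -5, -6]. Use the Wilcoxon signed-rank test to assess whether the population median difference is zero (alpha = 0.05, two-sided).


Step 1: Drop any zero differences (none here) and take |d_i|.
|d| = [3, 8, 8, 7, 5, 6]
Step 2: Midrank |d_i| (ties get averaged ranks).
ranks: |3|->1, |8|->5.5, |8|->5.5, |7|->4, |5|->2, |6|->3
Step 3: Attach original signs; sum ranks with positive sign and with negative sign.
W+ = 1 + 4 = 5
W- = 5.5 + 5.5 + 2 + 3 = 16
(Check: W+ + W- = 21 should equal n(n+1)/2 = 21.)
Step 4: Test statistic W = min(W+, W-) = 5.
Step 5: Ties in |d|, so use the tie-corrected normal approximation.
        E[W] = n(n+1)/4 = 6*7/4 = 10.5.
        Tie groups: |d|=8 (t=2); sum(t^3 - t) = 6.
        Var[W] = n(n+1)(2n+1)/24 - sum(t^3-t)/48 = 546/24 - 6/48 = 22.625.
        z = (W - E[W]) / sqrt(Var[W]) = (5 - 10.5) / 4.7566 = -1.1563.
        Two-sided p = 2*Phi(z) = 0.247561.
Step 6: alpha = 0.05. fail to reject H0.

W+ = 5, W- = 16, W = min = 5, p = 0.247561, fail to reject H0.


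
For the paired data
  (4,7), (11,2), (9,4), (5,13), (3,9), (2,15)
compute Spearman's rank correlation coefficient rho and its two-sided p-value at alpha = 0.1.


Step 1: Rank x and y separately (midranks; no ties here).
rank(x): 4->3, 11->6, 9->5, 5->4, 3->2, 2->1
rank(y): 7->3, 2->1, 4->2, 13->5, 9->4, 15->6
Step 2: d_i = R_x(i) - R_y(i); compute d_i^2.
  (3-3)^2=0, (6-1)^2=25, (5-2)^2=9, (4-5)^2=1, (2-4)^2=4, (1-6)^2=25
sum(d^2) = 64.
Step 3: rho = 1 - 6*64 / (6*(6^2 - 1)) = 1 - 384/210 = -0.828571.
Step 4: Under H0, t = rho * sqrt((n-2)/(1-rho^2)) = -2.9598 ~ t(4).
Step 5: Two-sided p-value from the t-distribution with 4 df = 0.041563.
Step 6: alpha = 0.1. reject H0.

rho = -0.8286, p = 0.041563, reject H0 at alpha = 0.1.


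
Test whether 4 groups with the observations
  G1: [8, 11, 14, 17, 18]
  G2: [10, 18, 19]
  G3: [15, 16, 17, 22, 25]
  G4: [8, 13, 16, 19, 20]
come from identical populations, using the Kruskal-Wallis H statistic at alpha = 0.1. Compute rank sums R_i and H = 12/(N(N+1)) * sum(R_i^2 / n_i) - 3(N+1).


Step 1: Combine all N = 18 observations and assign midranks.
sorted (value, group, rank): (8,G1,1.5), (8,G4,1.5), (10,G2,3), (11,G1,4), (13,G4,5), (14,G1,6), (15,G3,7), (16,G3,8.5), (16,G4,8.5), (17,G1,10.5), (17,G3,10.5), (18,G1,12.5), (18,G2,12.5), (19,G2,14.5), (19,G4,14.5), (20,G4,16), (22,G3,17), (25,G3,18)
Step 2: Sum ranks within each group.
R_1 = 34.5 (n_1 = 5)
R_2 = 30 (n_2 = 3)
R_3 = 61 (n_3 = 5)
R_4 = 45.5 (n_4 = 5)
Step 3: H = 12/(N(N+1)) * sum(R_i^2/n_i) - 3(N+1)
     = 12/(18*19) * (34.5^2/5 + 30^2/3 + 61^2/5 + 45.5^2/5) - 3*19
     = 0.035088 * 1696.3 - 57
     = 2.519298.
Step 4: Ties present; correction factor C = 1 - 30/(18^3 - 18) = 0.994840. Corrected H = 2.519298 / 0.994840 = 2.532365.
Step 5: Under H0, H ~ chi^2(3); p-value = 0.469470.
Step 6: alpha = 0.1. fail to reject H0.

H = 2.5324, df = 3, p = 0.469470, fail to reject H0.


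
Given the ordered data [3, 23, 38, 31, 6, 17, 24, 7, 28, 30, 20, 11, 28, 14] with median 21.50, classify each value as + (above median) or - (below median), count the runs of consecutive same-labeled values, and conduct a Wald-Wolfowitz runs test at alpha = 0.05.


Step 1: Compute median = 21.50; label A = above, B = below.
Labels in order: BAAABBABAABBAB  (n_A = 7, n_B = 7)
Step 2: Count runs R = 9.
Step 3: Under H0 (random ordering), E[R] = 2*n_A*n_B/(n_A+n_B) + 1 = 2*7*7/14 + 1 = 8.0000.
        Var[R] = 2*n_A*n_B*(2*n_A*n_B - n_A - n_B) / ((n_A+n_B)^2 * (n_A+n_B-1)) = 8232/2548 = 3.2308.
        SD[R] = 1.7974.
Step 4: Continuity-corrected z = (R - 0.5 - E[R]) / SD[R] = (9 - 0.5 - 8.0000) / 1.7974 = 0.2782.
Step 5: Two-sided p-value via normal approximation = 2*(1 - Phi(|z|)) = 0.780879.
Step 6: alpha = 0.05. fail to reject H0.

R = 9, z = 0.2782, p = 0.780879, fail to reject H0.


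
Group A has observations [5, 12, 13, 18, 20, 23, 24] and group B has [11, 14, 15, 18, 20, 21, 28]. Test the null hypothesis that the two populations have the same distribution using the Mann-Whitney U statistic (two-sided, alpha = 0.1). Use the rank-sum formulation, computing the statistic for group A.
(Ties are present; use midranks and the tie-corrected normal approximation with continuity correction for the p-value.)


Step 1: Combine and sort all 14 observations; assign midranks.
sorted (value, group): (5,X), (11,Y), (12,X), (13,X), (14,Y), (15,Y), (18,X), (18,Y), (20,X), (20,Y), (21,Y), (23,X), (24,X), (28,Y)
ranks: 5->1, 11->2, 12->3, 13->4, 14->5, 15->6, 18->7.5, 18->7.5, 20->9.5, 20->9.5, 21->11, 23->12, 24->13, 28->14
Step 2: Rank sum for X: R1 = 1 + 3 + 4 + 7.5 + 9.5 + 12 + 13 = 50.
Step 3: U_X = R1 - n1(n1+1)/2 = 50 - 7*8/2 = 50 - 28 = 22.
       U_Y = n1*n2 - U_X = 49 - 22 = 27.
Step 4: Ties are present, so use the tie-corrected normal approximation (with continuity correction) for the p-value.
Step 5: p-value = 0.797863; compare to alpha = 0.1. fail to reject H0.

U_X = 22, p = 0.797863, fail to reject H0 at alpha = 0.1.


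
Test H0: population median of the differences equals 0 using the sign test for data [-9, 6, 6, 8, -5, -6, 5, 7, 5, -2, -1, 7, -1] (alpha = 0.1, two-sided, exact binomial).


Step 1: Discard zero differences. Original n = 13; n_eff = number of nonzero differences = 13.
Nonzero differences (with sign): -9, +6, +6, +8, -5, -6, +5, +7, +5, -2, -1, +7, -1
Step 2: Count signs: positive = 7, negative = 6.
Step 3: Under H0: P(positive) = 0.5, so the number of positives S ~ Bin(13, 0.5).
Step 4: Two-sided exact p-value = sum of Bin(13,0.5) probabilities at or below the observed probability = 1.000000.
Step 5: alpha = 0.1. fail to reject H0.

n_eff = 13, pos = 7, neg = 6, p = 1.000000, fail to reject H0.


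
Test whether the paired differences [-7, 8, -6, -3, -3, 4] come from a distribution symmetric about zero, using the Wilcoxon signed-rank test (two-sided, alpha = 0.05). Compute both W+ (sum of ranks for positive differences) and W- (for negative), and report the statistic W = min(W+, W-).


Step 1: Drop any zero differences (none here) and take |d_i|.
|d| = [7, 8, 6, 3, 3, 4]
Step 2: Midrank |d_i| (ties get averaged ranks).
ranks: |7|->5, |8|->6, |6|->4, |3|->1.5, |3|->1.5, |4|->3
Step 3: Attach original signs; sum ranks with positive sign and with negative sign.
W+ = 6 + 3 = 9
W- = 5 + 4 + 1.5 + 1.5 = 12
(Check: W+ + W- = 21 should equal n(n+1)/2 = 21.)
Step 4: Test statistic W = min(W+, W-) = 9.
Step 5: Ties in |d|, so use the tie-corrected normal approximation.
        E[W] = n(n+1)/4 = 6*7/4 = 10.5.
        Tie groups: |d|=3 (t=2); sum(t^3 - t) = 6.
        Var[W] = n(n+1)(2n+1)/24 - sum(t^3-t)/48 = 546/24 - 6/48 = 22.625.
        z = (W - E[W]) / sqrt(Var[W]) = (9 - 10.5) / 4.7566 = -0.3154.
        Two-sided p = 2*Phi(z) = 0.752494.
Step 6: alpha = 0.05. fail to reject H0.

W+ = 9, W- = 12, W = min = 9, p = 0.752494, fail to reject H0.


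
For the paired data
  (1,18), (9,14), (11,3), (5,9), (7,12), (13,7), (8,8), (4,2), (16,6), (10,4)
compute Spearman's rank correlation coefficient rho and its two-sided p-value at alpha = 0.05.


Step 1: Rank x and y separately (midranks; no ties here).
rank(x): 1->1, 9->6, 11->8, 5->3, 7->4, 13->9, 8->5, 4->2, 16->10, 10->7
rank(y): 18->10, 14->9, 3->2, 9->7, 12->8, 7->5, 8->6, 2->1, 6->4, 4->3
Step 2: d_i = R_x(i) - R_y(i); compute d_i^2.
  (1-10)^2=81, (6-9)^2=9, (8-2)^2=36, (3-7)^2=16, (4-8)^2=16, (9-5)^2=16, (5-6)^2=1, (2-1)^2=1, (10-4)^2=36, (7-3)^2=16
sum(d^2) = 228.
Step 3: rho = 1 - 6*228 / (10*(10^2 - 1)) = 1 - 1368/990 = -0.381818.
Step 4: Under H0, t = rho * sqrt((n-2)/(1-rho^2)) = -1.1685 ~ t(8).
Step 5: Two-sided p-value from the t-distribution with 8 df = 0.276255.
Step 6: alpha = 0.05. fail to reject H0.

rho = -0.3818, p = 0.276255, fail to reject H0 at alpha = 0.05.


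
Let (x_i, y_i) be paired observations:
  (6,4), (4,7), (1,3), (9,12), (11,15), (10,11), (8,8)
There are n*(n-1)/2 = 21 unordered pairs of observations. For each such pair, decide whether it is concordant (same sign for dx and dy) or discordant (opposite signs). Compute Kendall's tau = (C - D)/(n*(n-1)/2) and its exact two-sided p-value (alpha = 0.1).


Step 1: Enumerate the 21 unordered pairs (i,j) with i<j and classify each by sign(x_j-x_i) * sign(y_j-y_i).
  (1,2):dx=-2,dy=+3->D; (1,3):dx=-5,dy=-1->C; (1,4):dx=+3,dy=+8->C; (1,5):dx=+5,dy=+11->C
  (1,6):dx=+4,dy=+7->C; (1,7):dx=+2,dy=+4->C; (2,3):dx=-3,dy=-4->C; (2,4):dx=+5,dy=+5->C
  (2,5):dx=+7,dy=+8->C; (2,6):dx=+6,dy=+4->C; (2,7):dx=+4,dy=+1->C; (3,4):dx=+8,dy=+9->C
  (3,5):dx=+10,dy=+12->C; (3,6):dx=+9,dy=+8->C; (3,7):dx=+7,dy=+5->C; (4,5):dx=+2,dy=+3->C
  (4,6):dx=+1,dy=-1->D; (4,7):dx=-1,dy=-4->C; (5,6):dx=-1,dy=-4->C; (5,7):dx=-3,dy=-7->C
  (6,7):dx=-2,dy=-3->C
Step 2: C = 19, D = 2, total pairs = 21.
Step 3: tau = (C - D)/(n(n-1)/2) = (19 - 2)/21 = 0.809524.
Step 4: Exact two-sided p-value (enumerate n! = 5040 permutations of y under H0): p = 0.010714.
Step 5: alpha = 0.1. reject H0.

tau_b = 0.8095 (C=19, D=2), p = 0.010714, reject H0.


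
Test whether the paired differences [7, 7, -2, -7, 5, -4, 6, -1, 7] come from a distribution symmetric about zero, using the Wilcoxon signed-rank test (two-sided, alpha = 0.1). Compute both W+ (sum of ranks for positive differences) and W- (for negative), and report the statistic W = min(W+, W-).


Step 1: Drop any zero differences (none here) and take |d_i|.
|d| = [7, 7, 2, 7, 5, 4, 6, 1, 7]
Step 2: Midrank |d_i| (ties get averaged ranks).
ranks: |7|->7.5, |7|->7.5, |2|->2, |7|->7.5, |5|->4, |4|->3, |6|->5, |1|->1, |7|->7.5
Step 3: Attach original signs; sum ranks with positive sign and with negative sign.
W+ = 7.5 + 7.5 + 4 + 5 + 7.5 = 31.5
W- = 2 + 7.5 + 3 + 1 = 13.5
(Check: W+ + W- = 45 should equal n(n+1)/2 = 45.)
Step 4: Test statistic W = min(W+, W-) = 13.5.
Step 5: Ties in |d|, so use the tie-corrected normal approximation.
        E[W] = n(n+1)/4 = 9*10/4 = 22.5.
        Tie groups: |d|=7 (t=4); sum(t^3 - t) = 60.
        Var[W] = n(n+1)(2n+1)/24 - sum(t^3-t)/48 = 1710/24 - 60/48 = 70.
        z = (W - E[W]) / sqrt(Var[W]) = (13.5 - 22.5) / 8.3666 = -1.0757.
        Two-sided p = 2*Phi(z) = 0.282059.
Step 6: alpha = 0.1. fail to reject H0.

W+ = 31.5, W- = 13.5, W = min = 13.5, p = 0.282059, fail to reject H0.


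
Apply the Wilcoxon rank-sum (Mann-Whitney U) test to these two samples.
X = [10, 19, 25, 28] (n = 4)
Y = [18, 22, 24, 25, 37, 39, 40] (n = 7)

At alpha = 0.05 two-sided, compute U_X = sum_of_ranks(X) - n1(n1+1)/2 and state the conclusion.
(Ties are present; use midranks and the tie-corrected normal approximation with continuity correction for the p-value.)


Step 1: Combine and sort all 11 observations; assign midranks.
sorted (value, group): (10,X), (18,Y), (19,X), (22,Y), (24,Y), (25,X), (25,Y), (28,X), (37,Y), (39,Y), (40,Y)
ranks: 10->1, 18->2, 19->3, 22->4, 24->5, 25->6.5, 25->6.5, 28->8, 37->9, 39->10, 40->11
Step 2: Rank sum for X: R1 = 1 + 3 + 6.5 + 8 = 18.5.
Step 3: U_X = R1 - n1(n1+1)/2 = 18.5 - 4*5/2 = 18.5 - 10 = 8.5.
       U_Y = n1*n2 - U_X = 28 - 8.5 = 19.5.
Step 4: Ties are present, so use the tie-corrected normal approximation (with continuity correction) for the p-value.
Step 5: p-value = 0.343605; compare to alpha = 0.05. fail to reject H0.

U_X = 8.5, p = 0.343605, fail to reject H0 at alpha = 0.05.


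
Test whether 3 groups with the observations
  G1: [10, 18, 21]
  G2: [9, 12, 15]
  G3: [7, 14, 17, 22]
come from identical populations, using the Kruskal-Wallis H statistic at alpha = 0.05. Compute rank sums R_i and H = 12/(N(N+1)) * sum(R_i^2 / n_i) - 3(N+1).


Step 1: Combine all N = 10 observations and assign midranks.
sorted (value, group, rank): (7,G3,1), (9,G2,2), (10,G1,3), (12,G2,4), (14,G3,5), (15,G2,6), (17,G3,7), (18,G1,8), (21,G1,9), (22,G3,10)
Step 2: Sum ranks within each group.
R_1 = 20 (n_1 = 3)
R_2 = 12 (n_2 = 3)
R_3 = 23 (n_3 = 4)
Step 3: H = 12/(N(N+1)) * sum(R_i^2/n_i) - 3(N+1)
     = 12/(10*11) * (20^2/3 + 12^2/3 + 23^2/4) - 3*11
     = 0.109091 * 313.583 - 33
     = 1.209091.
Step 4: No ties, so H is used without correction.
Step 5: Under H0, H ~ chi^2(2); p-value = 0.546323.
Step 6: alpha = 0.05. fail to reject H0.

H = 1.2091, df = 2, p = 0.546323, fail to reject H0.
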